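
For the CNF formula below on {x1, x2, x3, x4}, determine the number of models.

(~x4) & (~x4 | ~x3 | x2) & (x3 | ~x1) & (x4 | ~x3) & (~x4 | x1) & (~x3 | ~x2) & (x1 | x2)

There are 2^4 = 16 truth assignments over (x1, x2, x3, x4).
Split on x3. With x3 = 1, the clauses containing x3 are satisfied and ~x3 drops from the rest; 0 of the 2^3 = 8 assignments to the other variables satisfy what remains.
With x3 = 0, by the same count on the reduced clause set, 1 assignment works.
(One model: x1=F, x2=T, x3=F, x4=F.)
Total: 0 + 1 = 1.

1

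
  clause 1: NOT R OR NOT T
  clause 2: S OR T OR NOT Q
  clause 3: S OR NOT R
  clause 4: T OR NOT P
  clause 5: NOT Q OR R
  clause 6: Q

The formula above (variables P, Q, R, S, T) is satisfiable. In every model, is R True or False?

True

Suppose R = false.
(NOT Q) alone gives Q = false.
That conflicts with the unit clause (Q).
So every satisfying assignment has R = True.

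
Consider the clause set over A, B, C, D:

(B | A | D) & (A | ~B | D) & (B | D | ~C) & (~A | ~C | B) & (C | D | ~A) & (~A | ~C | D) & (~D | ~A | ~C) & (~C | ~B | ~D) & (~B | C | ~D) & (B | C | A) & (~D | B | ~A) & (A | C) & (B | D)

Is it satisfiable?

Yes

Try A = 0.
Unit clause (C) forces C = 1.
Try B = 0.
Unit clause (D) forces D = 1.
This assignment satisfies each clause.
A satisfying assignment: A: 0,  B: 0,  C: 1,  D: 1.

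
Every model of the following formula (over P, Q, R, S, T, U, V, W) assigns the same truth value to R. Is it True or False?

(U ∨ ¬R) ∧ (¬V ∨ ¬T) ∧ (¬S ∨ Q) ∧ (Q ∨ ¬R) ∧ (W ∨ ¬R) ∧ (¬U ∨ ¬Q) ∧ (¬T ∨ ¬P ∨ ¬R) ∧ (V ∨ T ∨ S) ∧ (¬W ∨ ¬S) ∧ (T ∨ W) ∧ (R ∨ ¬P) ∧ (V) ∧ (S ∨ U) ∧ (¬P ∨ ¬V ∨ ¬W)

False

Suppose R = True.
The clause (U) is unit, so U = True.
The clause (Q) is unit, so Q = True.
That conflicts with the unit clause (¬Q).
So every satisfying assignment has R = False.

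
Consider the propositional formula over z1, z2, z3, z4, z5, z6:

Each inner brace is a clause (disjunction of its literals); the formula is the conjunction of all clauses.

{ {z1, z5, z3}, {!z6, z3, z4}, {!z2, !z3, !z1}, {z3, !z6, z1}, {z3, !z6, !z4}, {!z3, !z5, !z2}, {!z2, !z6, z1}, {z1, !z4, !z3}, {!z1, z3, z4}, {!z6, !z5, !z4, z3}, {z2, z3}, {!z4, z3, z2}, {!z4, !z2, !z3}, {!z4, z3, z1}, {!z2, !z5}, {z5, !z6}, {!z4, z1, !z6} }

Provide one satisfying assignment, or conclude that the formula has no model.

Branch on z2: set z2 = true.
From the singleton clause (!z5), z5 = false.
From the singleton clause (!z6), z6 = false.
Branch on z1: set z1 = true.
From the singleton clause (!z3), z3 = false.
From the singleton clause (z4), z4 = true.
Every clause now holds.

z1: true,  z2: true,  z3: false,  z4: true,  z5: false,  z6: false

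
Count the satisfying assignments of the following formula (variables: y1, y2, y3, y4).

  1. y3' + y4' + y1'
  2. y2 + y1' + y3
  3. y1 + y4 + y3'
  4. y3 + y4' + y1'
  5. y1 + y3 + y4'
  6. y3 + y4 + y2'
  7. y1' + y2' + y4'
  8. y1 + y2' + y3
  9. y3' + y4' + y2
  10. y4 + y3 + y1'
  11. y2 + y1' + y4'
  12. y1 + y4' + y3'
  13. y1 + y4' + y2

There are 2^4 = 16 truth assignments over (y1, y2, y3, y4).
Split on y3. With y3 = 1, the clauses containing y3 are satisfied and y3' drops from the rest; 2 of the 2^3 = 8 assignments to the other variables satisfy what remains.
With y3 = 0, by the same count on the reduced clause set, 1 assignment works.
(One model: y1=F, y2=F, y3=F, y4=F.)
Total: 2 + 1 = 3.

3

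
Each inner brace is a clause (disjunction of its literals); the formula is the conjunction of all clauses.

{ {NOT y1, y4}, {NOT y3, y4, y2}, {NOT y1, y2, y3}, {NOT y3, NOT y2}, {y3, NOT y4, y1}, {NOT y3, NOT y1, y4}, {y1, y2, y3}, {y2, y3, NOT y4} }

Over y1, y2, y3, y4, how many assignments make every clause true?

4

There are 2^4 = 16 truth assignments over (y1, y2, y3, y4).
Check each against the 8 clauses (columns in the order y1, y2, y3, y4):
  F F F F  ✗ fails (y1 OR y2 OR y3)
  F F F T  ✗ fails (y3 OR NOT y4 OR y1)
  F F T F  ✗ fails (NOT y3 OR y4 OR y2)
  F F T T  ✓ satisfies all
  F T F F  ✓ satisfies all
  F T F T  ✗ fails (y3 OR NOT y4 OR y1)
  F T T F  ✗ fails (NOT y3 OR NOT y2)
  F T T T  ✗ fails (NOT y3 OR NOT y2)
  T F F F  ✗ fails (NOT y1 OR y4)
  T F F T  ✗ fails (NOT y1 OR y2 OR y3)
  T F T F  ✗ fails (NOT y1 OR y4)
  T F T T  ✓ satisfies all
  T T F F  ✗ fails (NOT y1 OR y4)
  T T F T  ✓ satisfies all
  T T T F  ✗ fails (NOT y1 OR y4)
  T T T T  ✗ fails (NOT y3 OR NOT y2)
4 of the 16 rows are models.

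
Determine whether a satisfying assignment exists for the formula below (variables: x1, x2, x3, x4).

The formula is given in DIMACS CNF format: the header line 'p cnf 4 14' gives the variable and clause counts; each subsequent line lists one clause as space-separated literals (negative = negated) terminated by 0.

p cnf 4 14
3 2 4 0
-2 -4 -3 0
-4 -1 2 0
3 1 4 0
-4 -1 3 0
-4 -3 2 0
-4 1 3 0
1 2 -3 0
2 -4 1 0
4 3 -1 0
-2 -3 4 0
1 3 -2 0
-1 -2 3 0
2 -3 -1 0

Unsatisfiable

Branch on x3: set x3 = True.
Branch on x2: set x2 = False.
Unit clause (¬x4) forces x4 = False.
Unit clause (x1) forces x1 = True.
Now (¬x1) is unsatisfied and unit — conflict.
So x2 must be the other value — set x2 = True.
Unit clause (¬x4) forces x4 = False.
Now (x4) is unsatisfied and unit — conflict.
Neither x2 = True nor x2 = False works.
So x3 must be the other value — set x3 = False.
Branch on x2: set x2 = True.
Unit clause (x1) forces x1 = True.
Now (¬x1) is unsatisfied and unit — conflict.
So x2 must be the other value — set x2 = False.
Unit clause (x4) forces x4 = True.
Unit clause (¬x1) forces x1 = False.
Now (x1) is unsatisfied and unit — conflict.
Neither x2 = True nor x2 = False works.
Neither x3 = True nor x3 = False works.
No assignment satisfies every clause.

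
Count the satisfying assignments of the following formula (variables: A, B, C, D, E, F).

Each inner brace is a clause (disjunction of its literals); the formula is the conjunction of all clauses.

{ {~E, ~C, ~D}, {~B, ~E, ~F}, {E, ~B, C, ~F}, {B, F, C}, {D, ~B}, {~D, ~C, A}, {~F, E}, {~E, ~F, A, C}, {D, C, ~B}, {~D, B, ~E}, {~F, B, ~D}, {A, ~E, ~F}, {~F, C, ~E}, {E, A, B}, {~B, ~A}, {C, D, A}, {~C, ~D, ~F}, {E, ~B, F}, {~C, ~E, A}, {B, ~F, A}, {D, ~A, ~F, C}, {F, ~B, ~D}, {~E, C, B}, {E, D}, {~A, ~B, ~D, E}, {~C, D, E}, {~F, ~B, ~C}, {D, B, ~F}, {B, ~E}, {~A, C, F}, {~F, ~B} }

1

There are 2^6 = 64 truth assignments over (A, B, C, D, E, F).
Split on F. With F = 1, the clauses containing F are satisfied and ~F drops from the rest; 0 of the 2^5 = 32 assignments to the other variables satisfy what remains.
With F = 0, by the same count on the reduced clause set, 1 assignment works.
Total: 0 + 1 = 1.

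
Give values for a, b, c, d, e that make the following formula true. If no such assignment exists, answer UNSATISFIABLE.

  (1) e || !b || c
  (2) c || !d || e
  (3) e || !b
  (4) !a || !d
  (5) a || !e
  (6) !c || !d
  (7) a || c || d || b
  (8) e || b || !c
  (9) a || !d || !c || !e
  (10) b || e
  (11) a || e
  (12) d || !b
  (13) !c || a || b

a ↦ true; b ↦ false; c ↦ false; d ↦ false; e ↦ true

Branch on e: set e = true.
(a) alone gives a = true.
(!d) alone gives d = false.
(!b) alone gives b = false.
All clauses hold; c can take either value.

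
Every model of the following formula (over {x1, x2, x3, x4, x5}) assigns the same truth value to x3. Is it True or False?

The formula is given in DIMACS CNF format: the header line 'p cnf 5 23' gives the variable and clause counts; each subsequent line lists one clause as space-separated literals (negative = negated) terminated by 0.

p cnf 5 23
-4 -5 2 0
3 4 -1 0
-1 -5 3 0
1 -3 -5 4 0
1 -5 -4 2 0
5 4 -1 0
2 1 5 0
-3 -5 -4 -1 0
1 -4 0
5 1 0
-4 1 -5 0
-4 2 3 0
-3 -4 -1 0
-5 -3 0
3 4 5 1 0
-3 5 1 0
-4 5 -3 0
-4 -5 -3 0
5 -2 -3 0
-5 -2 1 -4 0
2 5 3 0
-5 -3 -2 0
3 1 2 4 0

False

Suppose x3 = True.
The clause (¬x5) is unit, so x5 = False.
The clause (x1) is unit, so x1 = True.
The clause (x4) is unit, so x4 = True.
Now (¬x4) is unsatisfied and unit — conflict.
So every satisfying assignment has x3 = False.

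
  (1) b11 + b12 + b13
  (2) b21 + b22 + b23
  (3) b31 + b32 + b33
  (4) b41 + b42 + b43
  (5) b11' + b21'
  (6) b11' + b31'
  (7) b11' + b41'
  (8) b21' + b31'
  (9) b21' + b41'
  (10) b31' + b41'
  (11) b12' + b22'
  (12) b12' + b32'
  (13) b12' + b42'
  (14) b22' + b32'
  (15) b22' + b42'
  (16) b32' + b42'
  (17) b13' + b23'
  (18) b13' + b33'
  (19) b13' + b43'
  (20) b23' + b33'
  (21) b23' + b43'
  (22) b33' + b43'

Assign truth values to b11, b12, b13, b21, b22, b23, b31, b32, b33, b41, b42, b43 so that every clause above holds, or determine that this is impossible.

Case b11 = 0:
Case b12 = 1:
From the singleton clause (b22'), b22 = 0.
From the singleton clause (b32'), b32 = 0.
From the singleton clause (b42'), b42 = 0.
Case b21 = 1:
From the singleton clause (b31'), b31 = 0.
From the singleton clause (b33), b33 = 1.
From the singleton clause (b41'), b41 = 0.
From the singleton clause (b43), b43 = 1.
Now (b43') is unsatisfied and unit — conflict.
Undo b21 and try b21 = 0.
From the singleton clause (b23), b23 = 1.
From the singleton clause (b13'), b13 = 0.
From the singleton clause (b33'), b33 = 0.
From the singleton clause (b31), b31 = 1.
From the singleton clause (b41'), b41 = 0.
From the singleton clause (b43), b43 = 1.
Now (b43') is unsatisfied and unit — conflict.
Either choice for b21 ends in contradiction.
Undo b12 and try b12 = 0.
From the singleton clause (b13), b13 = 1.
From the singleton clause (b23'), b23 = 0.
From the singleton clause (b33'), b33 = 0.
From the singleton clause (b43'), b43 = 0.
Case b21 = 1:
From the singleton clause (b31'), b31 = 0.
From the singleton clause (b32), b32 = 1.
From the singleton clause (b41'), b41 = 0.
From the singleton clause (b42), b42 = 1.
Now (b42') is unsatisfied and unit — conflict.
Undo b21 and try b21 = 0.
From the singleton clause (b22), b22 = 1.
From the singleton clause (b32'), b32 = 0.
From the singleton clause (b31), b31 = 1.
From the singleton clause (b41'), b41 = 0.
From the singleton clause (b42), b42 = 1.
Now (b42') is unsatisfied and unit — conflict.
Either choice for b21 ends in contradiction.
Either choice for b12 ends in contradiction.
Undo b11 and try b11 = 1.
From the singleton clause (b21'), b21 = 0.
From the singleton clause (b31'), b31 = 0.
From the singleton clause (b41'), b41 = 0.
Case b22 = 1:
From the singleton clause (b12'), b12 = 0.
From the singleton clause (b32'), b32 = 0.
From the singleton clause (b33), b33 = 1.
From the singleton clause (b42'), b42 = 0.
From the singleton clause (b43), b43 = 1.
Now (b43') is unsatisfied and unit — conflict.
Undo b22 and try b22 = 0.
From the singleton clause (b23), b23 = 1.
From the singleton clause (b13'), b13 = 0.
From the singleton clause (b33'), b33 = 0.
From the singleton clause (b32), b32 = 1.
From the singleton clause (b12'), b12 = 0.
From the singleton clause (b42'), b42 = 0.
From the singleton clause (b43), b43 = 1.
Now (b43') is unsatisfied and unit — conflict.
Either choice for b22 ends in contradiction.
Either choice for b11 ends in contradiction.

UNSATISFIABLE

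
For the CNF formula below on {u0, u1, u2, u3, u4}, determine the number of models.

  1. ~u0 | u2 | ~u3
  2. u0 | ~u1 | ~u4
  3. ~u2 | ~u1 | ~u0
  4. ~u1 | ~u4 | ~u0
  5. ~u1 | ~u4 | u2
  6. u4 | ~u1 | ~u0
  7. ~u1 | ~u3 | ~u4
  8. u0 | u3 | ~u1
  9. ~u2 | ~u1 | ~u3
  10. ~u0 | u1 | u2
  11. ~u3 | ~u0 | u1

11

There are 2^5 = 32 truth assignments over (u0, u1, u2, u3, u4).
Split on u3. With u3 = 1, the clauses containing u3 are satisfied and ~u3 drops from the rest; 5 of the 2^4 = 16 assignments to the other variables satisfy what remains.
With u3 = 0, by the same count on the reduced clause set, 6 assignments work.
(One model: u0=F, u1=F, u2=F, u3=F, u4=F.)
Total: 5 + 6 = 11.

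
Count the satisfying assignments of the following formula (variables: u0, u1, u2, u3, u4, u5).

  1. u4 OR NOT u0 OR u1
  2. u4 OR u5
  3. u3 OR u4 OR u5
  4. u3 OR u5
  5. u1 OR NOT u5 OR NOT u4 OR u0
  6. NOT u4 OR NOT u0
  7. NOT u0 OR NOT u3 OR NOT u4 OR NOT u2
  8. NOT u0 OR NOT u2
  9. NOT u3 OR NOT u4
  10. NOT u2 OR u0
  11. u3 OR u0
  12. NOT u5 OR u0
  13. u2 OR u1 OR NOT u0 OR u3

2

There are 2^6 = 64 truth assignments over (u0, u1, u2, u3, u4, u5).
Split on u4. With u4 = true, the clauses containing u4 are satisfied and NOT u4 drops from the rest; 0 of the 2^5 = 32 assignments to the other variables satisfy what remains.
With u4 = false, by the same count on the reduced clause set, 2 assignments work.
(One model: u0=T, u1=T, u2=F, u3=F, u4=F, u5=T.)
Total: 0 + 2 = 2.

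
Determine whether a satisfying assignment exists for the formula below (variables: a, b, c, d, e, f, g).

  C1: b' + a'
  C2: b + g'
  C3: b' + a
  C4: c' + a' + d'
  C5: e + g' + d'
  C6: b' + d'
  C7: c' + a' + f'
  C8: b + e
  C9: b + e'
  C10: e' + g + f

Unsatisfiable

Case b = 0:
From the singleton clause (g'), g = 0.
From the singleton clause (e), e = 1.
But (e') is also a unit clause — contradiction.
That branch fails; take b = 1 instead.
From the singleton clause (a'), a = 0.
But (a) is also a unit clause — contradiction.
Either choice for b ends in contradiction.
No assignment satisfies every clause.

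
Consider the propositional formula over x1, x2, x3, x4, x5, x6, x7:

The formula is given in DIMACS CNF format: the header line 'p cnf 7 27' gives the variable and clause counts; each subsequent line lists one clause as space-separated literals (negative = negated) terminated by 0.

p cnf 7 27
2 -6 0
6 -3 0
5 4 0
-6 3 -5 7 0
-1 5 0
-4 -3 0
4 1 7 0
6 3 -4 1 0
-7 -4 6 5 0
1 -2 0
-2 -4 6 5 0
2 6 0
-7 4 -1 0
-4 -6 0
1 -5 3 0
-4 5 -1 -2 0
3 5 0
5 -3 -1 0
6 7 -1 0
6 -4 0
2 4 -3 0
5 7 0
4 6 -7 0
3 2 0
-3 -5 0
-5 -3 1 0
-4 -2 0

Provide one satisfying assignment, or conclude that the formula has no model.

UNSATISFIABLE

Branch on x2: set x2 = True.
(x1) alone gives x1 = True.
(x5) alone gives x5 = True.
(¬x3) alone gives x3 = False.
(¬x4) alone gives x4 = False.
(¬x7) alone gives x7 = False.
(¬x6) alone gives x6 = False.
That conflicts with the unit clause (x6).
So x2 must be the other value — set x2 = False.
(¬x6) alone gives x6 = False.
That conflicts with the unit clause (x6).
Neither x2 = True nor x2 = False works.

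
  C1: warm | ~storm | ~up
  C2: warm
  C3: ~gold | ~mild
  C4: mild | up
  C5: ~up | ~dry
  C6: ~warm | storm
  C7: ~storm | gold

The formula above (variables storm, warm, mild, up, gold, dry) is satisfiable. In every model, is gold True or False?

Suppose gold = 0.
The clause (warm) is unit, so warm = 1.
The clause (storm) is unit, so storm = 1.
But (~storm) is also a unit clause — contradiction.
So every satisfying assignment has gold = True.

True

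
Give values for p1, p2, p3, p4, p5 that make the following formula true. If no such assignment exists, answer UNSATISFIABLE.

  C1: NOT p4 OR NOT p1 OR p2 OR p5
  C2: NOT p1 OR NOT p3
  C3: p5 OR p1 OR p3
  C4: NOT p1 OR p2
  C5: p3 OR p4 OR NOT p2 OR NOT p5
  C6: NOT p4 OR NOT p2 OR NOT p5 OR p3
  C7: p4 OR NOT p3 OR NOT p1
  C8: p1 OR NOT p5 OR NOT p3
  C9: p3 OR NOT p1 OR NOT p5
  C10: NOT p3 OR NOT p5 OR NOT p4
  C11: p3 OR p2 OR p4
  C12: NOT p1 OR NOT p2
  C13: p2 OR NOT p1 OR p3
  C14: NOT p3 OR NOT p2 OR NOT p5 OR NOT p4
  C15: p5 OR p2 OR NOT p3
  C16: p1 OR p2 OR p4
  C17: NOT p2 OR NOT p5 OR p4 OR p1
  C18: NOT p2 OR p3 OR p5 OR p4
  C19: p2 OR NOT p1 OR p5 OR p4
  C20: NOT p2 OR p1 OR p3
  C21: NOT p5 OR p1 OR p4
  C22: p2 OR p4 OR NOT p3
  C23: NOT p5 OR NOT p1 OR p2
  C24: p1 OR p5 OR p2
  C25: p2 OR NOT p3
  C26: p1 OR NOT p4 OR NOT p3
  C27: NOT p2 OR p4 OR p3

Case p1 = false:
Case p5 = true:
From the singleton clause (NOT p3), p3 = false.
From the singleton clause (NOT p2), p2 = false.
From the singleton clause (p4), p4 = true.
All clauses are satisfied.

p1 ↦ false, p2 ↦ false, p3 ↦ false, p4 ↦ true, p5 ↦ true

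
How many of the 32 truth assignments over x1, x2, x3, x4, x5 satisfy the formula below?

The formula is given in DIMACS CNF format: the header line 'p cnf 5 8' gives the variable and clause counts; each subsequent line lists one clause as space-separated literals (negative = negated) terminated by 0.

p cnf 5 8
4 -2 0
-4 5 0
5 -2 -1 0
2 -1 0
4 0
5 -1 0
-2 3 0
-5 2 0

There are 2^5 = 32 truth assignments over (x1, x2, x3, x4, x5).
Split on x1. With x1 = True, the clauses containing x1 are satisfied and ¬x1 drops from the rest; 1 of the 2^4 = 16 assignments to the other variables satisfy what remains.
With x1 = False, by the same count on the reduced clause set, 1 assignment works.
(One model: x1=F, x2=T, x3=T, x4=T, x5=T.)
Total: 1 + 1 = 2.

2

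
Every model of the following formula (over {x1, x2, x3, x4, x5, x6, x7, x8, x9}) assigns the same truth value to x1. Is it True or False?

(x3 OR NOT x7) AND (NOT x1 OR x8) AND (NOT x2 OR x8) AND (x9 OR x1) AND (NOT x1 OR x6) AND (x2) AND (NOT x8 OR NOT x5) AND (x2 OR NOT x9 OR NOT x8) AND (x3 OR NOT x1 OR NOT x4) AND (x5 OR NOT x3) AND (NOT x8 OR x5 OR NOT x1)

Suppose x1 = true.
Unit clause (x8) forces x8 = true.
Unit clause (x6) forces x6 = true.
Unit clause (x2) forces x2 = true.
Unit clause (NOT x5) forces x5 = false.
Now (x5) is unsatisfied and unit — conflict.
So every satisfying assignment has x1 = False.

False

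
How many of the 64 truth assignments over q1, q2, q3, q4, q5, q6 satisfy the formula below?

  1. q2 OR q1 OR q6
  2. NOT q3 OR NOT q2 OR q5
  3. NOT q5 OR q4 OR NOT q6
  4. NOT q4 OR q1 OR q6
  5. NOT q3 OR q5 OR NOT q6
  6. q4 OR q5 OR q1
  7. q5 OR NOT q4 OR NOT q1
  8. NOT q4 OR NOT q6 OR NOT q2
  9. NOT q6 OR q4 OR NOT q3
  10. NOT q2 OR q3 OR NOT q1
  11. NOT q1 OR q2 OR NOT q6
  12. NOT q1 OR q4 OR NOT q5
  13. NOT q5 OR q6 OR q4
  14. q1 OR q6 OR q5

8

There are 2^6 = 64 truth assignments over (q1, q2, q3, q4, q5, q6).
Split on q4. With q4 = true, the clauses containing q4 are satisfied and NOT q4 drops from the rest; 6 of the 2^5 = 32 assignments to the other variables satisfy what remains.
With q4 = false, by the same count on the reduced clause set, 2 assignments work.
Total: 6 + 2 = 8.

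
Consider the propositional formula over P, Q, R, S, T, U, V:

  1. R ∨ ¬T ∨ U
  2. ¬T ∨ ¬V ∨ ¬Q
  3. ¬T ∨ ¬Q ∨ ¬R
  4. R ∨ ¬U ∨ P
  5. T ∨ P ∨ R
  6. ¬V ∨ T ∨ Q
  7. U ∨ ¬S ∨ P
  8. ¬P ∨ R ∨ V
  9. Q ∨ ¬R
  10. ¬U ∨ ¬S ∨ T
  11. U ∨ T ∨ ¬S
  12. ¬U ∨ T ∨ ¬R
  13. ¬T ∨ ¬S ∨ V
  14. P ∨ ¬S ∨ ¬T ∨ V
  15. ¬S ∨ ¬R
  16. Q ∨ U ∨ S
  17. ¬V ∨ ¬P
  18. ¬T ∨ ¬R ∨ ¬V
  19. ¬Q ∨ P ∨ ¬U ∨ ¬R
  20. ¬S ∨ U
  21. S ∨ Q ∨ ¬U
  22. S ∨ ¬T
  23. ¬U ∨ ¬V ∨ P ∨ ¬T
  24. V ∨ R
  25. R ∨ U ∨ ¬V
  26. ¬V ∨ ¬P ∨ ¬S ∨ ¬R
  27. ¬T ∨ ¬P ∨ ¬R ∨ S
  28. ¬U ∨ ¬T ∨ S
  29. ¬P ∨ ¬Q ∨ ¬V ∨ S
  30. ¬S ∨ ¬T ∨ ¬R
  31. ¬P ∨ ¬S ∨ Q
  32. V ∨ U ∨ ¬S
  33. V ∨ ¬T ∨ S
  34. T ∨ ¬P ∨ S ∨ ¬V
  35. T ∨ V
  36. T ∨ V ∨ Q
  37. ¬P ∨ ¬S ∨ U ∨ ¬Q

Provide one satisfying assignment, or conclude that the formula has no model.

P=False, Q=True, R=True, S=False, T=False, U=False, V=True

Suppose Q = True.
Suppose T = False.
The clause (V) is unit, so V = True.
The clause (¬P) is unit, so P = False.
The clause (R) is unit, so R = True.
The clause (¬U) is unit, so U = False.
The clause (¬S) is unit, so S = False.
All clauses are satisfied.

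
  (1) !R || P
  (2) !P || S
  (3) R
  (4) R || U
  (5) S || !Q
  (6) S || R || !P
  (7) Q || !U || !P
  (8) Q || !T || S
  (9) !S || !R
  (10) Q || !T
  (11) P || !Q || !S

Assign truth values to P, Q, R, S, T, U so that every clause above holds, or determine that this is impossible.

The clause (R) is unit, so R = true.
The clause (P) is unit, so P = true.
The clause (S) is unit, so S = true.
That conflicts with the unit clause (!S).

UNSATISFIABLE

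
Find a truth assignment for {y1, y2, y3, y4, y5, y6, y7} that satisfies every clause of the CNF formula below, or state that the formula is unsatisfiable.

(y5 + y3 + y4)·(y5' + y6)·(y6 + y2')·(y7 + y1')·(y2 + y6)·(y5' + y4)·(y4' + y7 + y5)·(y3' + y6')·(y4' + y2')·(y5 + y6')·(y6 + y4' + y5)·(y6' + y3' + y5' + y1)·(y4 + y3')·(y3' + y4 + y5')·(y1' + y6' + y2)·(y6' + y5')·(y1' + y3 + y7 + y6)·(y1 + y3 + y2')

UNSATISFIABLE

Suppose y5 = 0.
Unit clause (y6') forces y6 = 0.
Unit clause (y2') forces y2 = 0.
That conflicts with the unit clause (y2).
So y5 must be the other value — set y5 = 1.
Unit clause (y6) forces y6 = 1.
That conflicts with the unit clause (y6').
Neither y5 = 1 nor y5 = 0 works.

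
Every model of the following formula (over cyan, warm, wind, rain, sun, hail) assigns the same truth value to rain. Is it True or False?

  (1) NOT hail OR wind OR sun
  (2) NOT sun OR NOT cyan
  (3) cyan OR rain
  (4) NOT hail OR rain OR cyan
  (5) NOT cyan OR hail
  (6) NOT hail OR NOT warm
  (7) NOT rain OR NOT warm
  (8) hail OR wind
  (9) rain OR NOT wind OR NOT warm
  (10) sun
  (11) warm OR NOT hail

Suppose rain = false.
Unit clause (cyan) forces cyan = true.
Unit clause (NOT sun) forces sun = false.
That conflicts with the unit clause (sun).
So every satisfying assignment has rain = True.

True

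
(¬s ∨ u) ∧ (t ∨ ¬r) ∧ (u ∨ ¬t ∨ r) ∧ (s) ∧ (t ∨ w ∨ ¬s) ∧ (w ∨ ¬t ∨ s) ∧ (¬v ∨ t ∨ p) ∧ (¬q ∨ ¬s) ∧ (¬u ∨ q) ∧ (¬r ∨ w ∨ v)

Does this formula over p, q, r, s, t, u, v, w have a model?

Unit clause (s) forces s = True.
Unit clause (u) forces u = True.
Unit clause (¬q) forces q = False.
Now (q) is unsatisfied and unit — conflict.
No assignment satisfies every clause.

No, unsatisfiable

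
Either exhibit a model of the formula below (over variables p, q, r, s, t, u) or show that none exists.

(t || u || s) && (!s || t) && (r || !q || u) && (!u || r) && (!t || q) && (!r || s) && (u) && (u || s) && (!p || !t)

From the singleton clause (u), u = true.
From the singleton clause (r), r = true.
From the singleton clause (s), s = true.
From the singleton clause (t), t = true.
From the singleton clause (q), q = true.
From the singleton clause (!p), p = false.
Every clause now holds.

p ↦ false; q ↦ true; r ↦ true; s ↦ true; t ↦ true; u ↦ true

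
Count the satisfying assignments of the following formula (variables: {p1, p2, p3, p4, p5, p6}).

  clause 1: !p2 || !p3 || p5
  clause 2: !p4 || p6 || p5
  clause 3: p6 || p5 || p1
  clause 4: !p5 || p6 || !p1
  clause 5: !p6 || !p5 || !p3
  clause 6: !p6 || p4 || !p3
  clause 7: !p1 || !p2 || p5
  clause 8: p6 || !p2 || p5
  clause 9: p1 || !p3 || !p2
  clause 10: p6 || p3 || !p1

There are 2^6 = 64 truth assignments over (p1, p2, p3, p4, p5, p6).
Split on p6. With p6 = true, the clauses containing p6 are satisfied and !p6 drops from the rest; 16 of the 2^5 = 32 assignments to the other variables satisfy what remains.
With p6 = false, by the same count on the reduced clause set, 7 assignments work.
(One model: p1=F, p2=F, p3=F, p4=F, p5=F, p6=T.)
Total: 16 + 7 = 23.

23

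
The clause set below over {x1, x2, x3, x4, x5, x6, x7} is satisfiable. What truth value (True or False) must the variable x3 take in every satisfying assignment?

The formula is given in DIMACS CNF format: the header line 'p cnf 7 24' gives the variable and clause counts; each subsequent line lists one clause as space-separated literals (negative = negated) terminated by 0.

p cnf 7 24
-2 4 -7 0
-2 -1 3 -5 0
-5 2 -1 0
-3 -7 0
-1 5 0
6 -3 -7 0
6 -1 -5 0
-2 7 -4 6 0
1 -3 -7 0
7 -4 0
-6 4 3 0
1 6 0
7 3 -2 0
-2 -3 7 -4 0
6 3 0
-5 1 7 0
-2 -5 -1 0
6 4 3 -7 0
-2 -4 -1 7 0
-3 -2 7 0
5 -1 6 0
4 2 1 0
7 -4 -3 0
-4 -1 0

False

Suppose x3 = True.
(¬x7) alone gives x7 = False.
(¬x4) alone gives x4 = False.
(¬x2) alone gives x2 = False.
(x1) alone gives x1 = True.
(¬x5) alone gives x5 = False.
Now (x5) is unsatisfied and unit — conflict.
So every satisfying assignment has x3 = False.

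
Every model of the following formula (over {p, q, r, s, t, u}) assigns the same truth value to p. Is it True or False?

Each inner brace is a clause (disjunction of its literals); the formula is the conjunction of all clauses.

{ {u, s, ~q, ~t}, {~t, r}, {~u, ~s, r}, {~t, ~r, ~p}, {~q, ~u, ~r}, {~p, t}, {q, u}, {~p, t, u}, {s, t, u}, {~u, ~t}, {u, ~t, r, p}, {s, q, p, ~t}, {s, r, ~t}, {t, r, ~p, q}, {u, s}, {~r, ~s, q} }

Suppose p = 1.
From the singleton clause (t), t = 1.
From the singleton clause (r), r = 1.
That conflicts with the unit clause (~r).
So every satisfying assignment has p = False.

False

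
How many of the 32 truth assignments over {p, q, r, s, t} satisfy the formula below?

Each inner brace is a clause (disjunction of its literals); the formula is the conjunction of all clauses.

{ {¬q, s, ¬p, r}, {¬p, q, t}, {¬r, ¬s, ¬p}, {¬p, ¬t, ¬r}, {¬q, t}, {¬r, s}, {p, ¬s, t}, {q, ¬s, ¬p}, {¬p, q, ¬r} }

There are 2^5 = 32 truth assignments over (p, q, r, s, t).
Split on p. With p = True, the clauses containing p are satisfied and ¬p drops from the rest; 2 of the 2^4 = 16 assignments to the other variables satisfy what remains.
With p = False, by the same count on the reduced clause set, 7 assignments work.
Total: 2 + 7 = 9.

9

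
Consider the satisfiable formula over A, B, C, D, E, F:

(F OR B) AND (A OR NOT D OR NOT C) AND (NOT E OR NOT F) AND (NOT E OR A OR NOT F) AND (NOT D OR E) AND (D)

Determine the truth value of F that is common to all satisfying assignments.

Suppose F = true.
From the singleton clause (NOT E), E = false.
From the singleton clause (NOT D), D = false.
But (D) is also a unit clause — contradiction.
So every satisfying assignment has F = False.

False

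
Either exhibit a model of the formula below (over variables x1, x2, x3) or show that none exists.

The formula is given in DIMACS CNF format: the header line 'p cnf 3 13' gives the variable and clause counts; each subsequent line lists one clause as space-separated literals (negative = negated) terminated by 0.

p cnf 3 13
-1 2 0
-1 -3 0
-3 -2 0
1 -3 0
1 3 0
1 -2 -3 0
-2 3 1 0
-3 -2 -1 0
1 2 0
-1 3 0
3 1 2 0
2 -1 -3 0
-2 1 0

Branch on x1: set x1 = False.
The clause (¬x3) is unit, so x3 = False.
Now (x3) is unsatisfied and unit — conflict.
Backtrack on x1: now try x1 = True.
The clause (x2) is unit, so x2 = True.
The clause (¬x3) is unit, so x3 = False.
Now (x3) is unsatisfied and unit — conflict.
Both values of x1 lead to a conflict.

UNSATISFIABLE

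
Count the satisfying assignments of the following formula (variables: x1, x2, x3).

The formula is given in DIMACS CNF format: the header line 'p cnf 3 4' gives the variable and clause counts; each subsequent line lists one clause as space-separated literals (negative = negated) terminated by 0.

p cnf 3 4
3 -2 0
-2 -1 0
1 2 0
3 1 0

3

There are 2^3 = 8 truth assignments over (x1, x2, x3).
Check each against the 4 clauses (columns in the order x1, x2, x3):
  F F F  ✗ fails (x1 ∨ x2)
  F F T  ✗ fails (x1 ∨ x2)
  F T F  ✗ fails (x3 ∨ ¬x2)
  F T T  ✓ satisfies all
  T F F  ✓ satisfies all
  T F T  ✓ satisfies all
  T T F  ✗ fails (x3 ∨ ¬x2)
  T T T  ✗ fails (¬x2 ∨ ¬x1)
3 of the 8 rows are models.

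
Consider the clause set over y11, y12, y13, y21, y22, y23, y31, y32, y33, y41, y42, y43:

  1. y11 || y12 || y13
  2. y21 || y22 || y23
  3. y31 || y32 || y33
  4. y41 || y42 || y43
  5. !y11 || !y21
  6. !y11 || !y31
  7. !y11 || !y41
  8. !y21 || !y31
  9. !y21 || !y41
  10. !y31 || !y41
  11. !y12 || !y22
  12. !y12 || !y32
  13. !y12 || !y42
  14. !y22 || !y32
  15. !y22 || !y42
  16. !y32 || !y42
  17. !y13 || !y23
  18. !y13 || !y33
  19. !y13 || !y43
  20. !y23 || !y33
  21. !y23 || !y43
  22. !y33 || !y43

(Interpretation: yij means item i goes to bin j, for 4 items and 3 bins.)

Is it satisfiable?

Case y11 = false:
Case y12 = true:
The clause (!y22) is unit, so y22 = false.
The clause (!y32) is unit, so y32 = false.
The clause (!y42) is unit, so y42 = false.
Case y21 = true:
The clause (!y31) is unit, so y31 = false.
The clause (y33) is unit, so y33 = true.
The clause (!y41) is unit, so y41 = false.
The clause (y43) is unit, so y43 = true.
Now (!y43) is unsatisfied and unit — conflict.
Undo y21 and try y21 = false.
The clause (y23) is unit, so y23 = true.
The clause (!y13) is unit, so y13 = false.
The clause (!y33) is unit, so y33 = false.
The clause (y31) is unit, so y31 = true.
The clause (!y41) is unit, so y41 = false.
The clause (y43) is unit, so y43 = true.
Now (!y43) is unsatisfied and unit — conflict.
Neither y21 = true nor y21 = false works.
Undo y12 and try y12 = false.
The clause (y13) is unit, so y13 = true.
The clause (!y23) is unit, so y23 = false.
The clause (!y33) is unit, so y33 = false.
The clause (!y43) is unit, so y43 = false.
Case y21 = true:
The clause (!y31) is unit, so y31 = false.
The clause (y32) is unit, so y32 = true.
The clause (!y41) is unit, so y41 = false.
The clause (y42) is unit, so y42 = true.
Now (!y42) is unsatisfied and unit — conflict.
Undo y21 and try y21 = false.
The clause (y22) is unit, so y22 = true.
The clause (!y32) is unit, so y32 = false.
The clause (y31) is unit, so y31 = true.
The clause (!y41) is unit, so y41 = false.
The clause (y42) is unit, so y42 = true.
Now (!y42) is unsatisfied and unit — conflict.
Neither y21 = true nor y21 = false works.
Neither y12 = true nor y12 = false works.
Undo y11 and try y11 = true.
The clause (!y21) is unit, so y21 = false.
The clause (!y31) is unit, so y31 = false.
The clause (!y41) is unit, so y41 = false.
Case y22 = true:
The clause (!y12) is unit, so y12 = false.
The clause (!y32) is unit, so y32 = false.
The clause (y33) is unit, so y33 = true.
The clause (!y42) is unit, so y42 = false.
The clause (y43) is unit, so y43 = true.
Now (!y43) is unsatisfied and unit — conflict.
Undo y22 and try y22 = false.
The clause (y23) is unit, so y23 = true.
The clause (!y13) is unit, so y13 = false.
The clause (!y33) is unit, so y33 = false.
The clause (y32) is unit, so y32 = true.
The clause (!y12) is unit, so y12 = false.
The clause (!y42) is unit, so y42 = false.
The clause (y43) is unit, so y43 = true.
Now (!y43) is unsatisfied and unit — conflict.
Neither y22 = true nor y22 = false works.
Neither y11 = true nor y11 = false works.
No assignment satisfies every clause.

No, unsatisfiable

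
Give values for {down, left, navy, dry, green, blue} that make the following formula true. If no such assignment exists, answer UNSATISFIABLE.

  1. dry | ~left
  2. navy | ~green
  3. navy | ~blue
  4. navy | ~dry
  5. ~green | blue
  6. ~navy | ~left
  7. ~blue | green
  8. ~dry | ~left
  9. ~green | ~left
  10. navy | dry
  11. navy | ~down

Try dry = 0.
The clause (~left) is unit, so left = 0.
The clause (navy) is unit, so navy = 1.
Try green = 0.
The clause (~blue) is unit, so blue = 0.
Every clause is now satisfied; down is unconstrained.

down ↦ 0, left ↦ 0, navy ↦ 1, dry ↦ 0, green ↦ 0, blue ↦ 0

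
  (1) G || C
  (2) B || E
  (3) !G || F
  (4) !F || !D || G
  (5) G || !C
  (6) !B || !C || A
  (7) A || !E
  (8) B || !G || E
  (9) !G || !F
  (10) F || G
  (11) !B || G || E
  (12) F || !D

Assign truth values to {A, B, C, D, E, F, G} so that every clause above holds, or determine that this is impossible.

UNSATISFIABLE

Branch on G: set G = true.
The clause (F) is unit, so F = true.
But (!F) is also a unit clause — contradiction.
Backtrack on G: now try G = false.
The clause (C) is unit, so C = true.
But (!C) is also a unit clause — contradiction.
Neither G = true nor G = false works.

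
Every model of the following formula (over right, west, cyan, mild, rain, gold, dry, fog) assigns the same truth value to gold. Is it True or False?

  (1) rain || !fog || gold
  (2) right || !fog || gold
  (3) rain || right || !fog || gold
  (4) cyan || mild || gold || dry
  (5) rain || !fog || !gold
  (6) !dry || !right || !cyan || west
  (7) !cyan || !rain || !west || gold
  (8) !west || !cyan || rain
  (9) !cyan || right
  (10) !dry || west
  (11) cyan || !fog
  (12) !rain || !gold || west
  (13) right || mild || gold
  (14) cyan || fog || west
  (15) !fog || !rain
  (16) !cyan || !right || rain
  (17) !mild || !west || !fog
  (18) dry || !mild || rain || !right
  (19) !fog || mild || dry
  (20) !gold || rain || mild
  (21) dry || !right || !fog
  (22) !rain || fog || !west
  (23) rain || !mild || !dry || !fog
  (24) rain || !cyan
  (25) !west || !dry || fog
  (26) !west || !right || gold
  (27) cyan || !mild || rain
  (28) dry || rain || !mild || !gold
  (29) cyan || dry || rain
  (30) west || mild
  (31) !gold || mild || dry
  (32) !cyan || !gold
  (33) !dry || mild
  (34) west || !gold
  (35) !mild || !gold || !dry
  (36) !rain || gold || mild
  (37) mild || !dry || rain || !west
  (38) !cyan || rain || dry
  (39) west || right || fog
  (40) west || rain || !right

Suppose gold = true.
From the singleton clause (!cyan), cyan = false.
From the singleton clause (!fog), fog = false.
From the singleton clause (west), west = true.
From the singleton clause (!rain), rain = false.
From the singleton clause (mild), mild = true.
But (!mild) is also a unit clause — contradiction.
So every satisfying assignment has gold = False.

False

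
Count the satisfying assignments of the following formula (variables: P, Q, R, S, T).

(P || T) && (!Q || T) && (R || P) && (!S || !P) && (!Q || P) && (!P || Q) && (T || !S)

4

There are 2^5 = 32 truth assignments over (P, Q, R, S, T).
Split on S. With S = true, the clauses containing S are satisfied and !S drops from the rest; 1 of the 2^4 = 16 assignments to the other variables satisfy what remains.
With S = false, by the same count on the reduced clause set, 3 assignments work.
Total: 1 + 3 = 4.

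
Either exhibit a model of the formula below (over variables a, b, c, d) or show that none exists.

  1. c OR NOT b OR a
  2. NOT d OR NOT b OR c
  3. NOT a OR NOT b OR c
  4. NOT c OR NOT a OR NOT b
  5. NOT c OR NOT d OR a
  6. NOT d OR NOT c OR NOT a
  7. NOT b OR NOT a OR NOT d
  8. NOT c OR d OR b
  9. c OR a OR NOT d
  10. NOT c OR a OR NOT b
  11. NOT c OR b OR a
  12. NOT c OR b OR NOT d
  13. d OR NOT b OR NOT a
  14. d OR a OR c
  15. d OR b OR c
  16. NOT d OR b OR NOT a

UNSATISFIABLE

Case c = true:
Case a = false:
(NOT d) alone gives d = false.
(b) alone gives b = true.
But (NOT b) is also a unit clause — contradiction.
That branch fails; take a = true instead.
(NOT b) alone gives b = false.
(NOT d) alone gives d = false.
But (d) is also a unit clause — contradiction.
Both values of a lead to a conflict.
That branch fails; take c = false instead.
Case b = false:
(d) alone gives d = true.
(a) alone gives a = true.
But (NOT a) is also a unit clause — contradiction.
That branch fails; take b = true instead.
(a) alone gives a = true.
But (NOT a) is also a unit clause — contradiction.
Both values of b lead to a conflict.
Both values of c lead to a conflict.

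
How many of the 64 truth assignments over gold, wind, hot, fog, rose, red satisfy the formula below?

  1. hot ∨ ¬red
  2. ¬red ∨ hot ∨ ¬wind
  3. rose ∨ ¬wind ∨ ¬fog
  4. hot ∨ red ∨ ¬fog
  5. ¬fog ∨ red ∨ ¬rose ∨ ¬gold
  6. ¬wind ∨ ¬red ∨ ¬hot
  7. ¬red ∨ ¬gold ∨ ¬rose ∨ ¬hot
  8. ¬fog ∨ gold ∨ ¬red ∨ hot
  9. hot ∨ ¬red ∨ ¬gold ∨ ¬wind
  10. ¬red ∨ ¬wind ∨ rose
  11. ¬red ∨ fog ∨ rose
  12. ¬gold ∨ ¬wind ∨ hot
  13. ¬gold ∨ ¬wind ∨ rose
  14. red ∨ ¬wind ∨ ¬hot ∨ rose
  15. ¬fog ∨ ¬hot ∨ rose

16

There are 2^6 = 64 truth assignments over (gold, wind, hot, fog, rose, red).
Split on rose. With rose = True, the clauses containing rose are satisfied and ¬rose drops from the rest; 11 of the 2^5 = 32 assignments to the other variables satisfy what remains.
With rose = False, by the same count on the reduced clause set, 5 assignments work.
Total: 11 + 5 = 16.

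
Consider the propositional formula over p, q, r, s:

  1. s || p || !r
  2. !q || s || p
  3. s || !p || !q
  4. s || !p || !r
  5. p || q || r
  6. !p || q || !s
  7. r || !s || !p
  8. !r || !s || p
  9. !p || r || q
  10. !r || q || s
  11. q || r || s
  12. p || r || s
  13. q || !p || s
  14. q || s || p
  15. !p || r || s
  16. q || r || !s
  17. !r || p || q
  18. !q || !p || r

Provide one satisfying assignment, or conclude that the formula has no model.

Case s = true:
Case p = false:
From the singleton clause (!r), r = false.
From the singleton clause (q), q = true.
Every clause now holds.

p: false,  q: true,  r: false,  s: true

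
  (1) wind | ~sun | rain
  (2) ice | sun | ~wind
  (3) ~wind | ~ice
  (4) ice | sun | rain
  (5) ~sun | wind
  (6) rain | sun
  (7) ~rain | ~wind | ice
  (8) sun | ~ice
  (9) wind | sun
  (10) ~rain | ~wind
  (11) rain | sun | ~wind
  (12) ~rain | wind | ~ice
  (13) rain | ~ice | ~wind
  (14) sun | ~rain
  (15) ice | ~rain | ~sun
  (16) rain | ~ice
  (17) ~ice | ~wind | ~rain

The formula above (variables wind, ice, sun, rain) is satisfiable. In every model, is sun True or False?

Suppose sun = 0.
The clause (rain) is unit, so rain = 1.
But (~rain) is also a unit clause — contradiction.
So every satisfying assignment has sun = True.

True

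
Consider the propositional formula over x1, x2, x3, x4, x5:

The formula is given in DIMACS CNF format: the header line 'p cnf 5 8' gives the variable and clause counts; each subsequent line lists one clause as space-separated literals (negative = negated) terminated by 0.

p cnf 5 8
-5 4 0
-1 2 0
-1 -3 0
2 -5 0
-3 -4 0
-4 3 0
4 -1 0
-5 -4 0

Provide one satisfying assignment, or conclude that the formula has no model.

x1 ↦ False; x2 ↦ True; x3 ↦ True; x4 ↦ False; x5 ↦ False

Try x5 = False.
Try x1 = False.
Try x3 = True.
(¬x4) alone gives x4 = False.
Every clause is now satisfied; x2 is unconstrained.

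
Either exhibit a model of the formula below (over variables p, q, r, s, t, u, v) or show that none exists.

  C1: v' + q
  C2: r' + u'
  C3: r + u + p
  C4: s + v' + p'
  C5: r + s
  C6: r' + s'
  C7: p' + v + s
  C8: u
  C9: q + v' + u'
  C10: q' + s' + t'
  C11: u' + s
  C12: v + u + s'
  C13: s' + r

From the singleton clause (u), u = 1.
From the singleton clause (r'), r = 0.
From the singleton clause (s), s = 1.
Now (s') is unsatisfied and unit — conflict.

UNSATISFIABLE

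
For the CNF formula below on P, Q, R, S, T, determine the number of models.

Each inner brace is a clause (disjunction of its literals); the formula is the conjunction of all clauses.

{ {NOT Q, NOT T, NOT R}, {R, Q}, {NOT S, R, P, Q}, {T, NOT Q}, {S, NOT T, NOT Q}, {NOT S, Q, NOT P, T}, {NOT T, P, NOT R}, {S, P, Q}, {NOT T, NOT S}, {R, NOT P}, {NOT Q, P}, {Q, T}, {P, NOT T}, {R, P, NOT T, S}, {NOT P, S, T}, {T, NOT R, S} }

There are 2^5 = 32 truth assignments over (P, Q, R, S, T).
Split on Q. With Q = true, the clauses containing Q are satisfied and NOT Q drops from the rest; 0 of the 2^4 = 16 assignments to the other variables satisfy what remains.
With Q = false, by the same count on the reduced clause set, 1 assignment works.
(One model: P=T, Q=F, R=T, S=F, T=T.)
Total: 0 + 1 = 1.

1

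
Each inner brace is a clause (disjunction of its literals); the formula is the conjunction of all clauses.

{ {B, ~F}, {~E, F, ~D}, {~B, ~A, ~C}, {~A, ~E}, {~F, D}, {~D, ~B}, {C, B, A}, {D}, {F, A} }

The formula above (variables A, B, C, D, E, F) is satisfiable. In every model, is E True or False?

False

Suppose E = 1.
From the singleton clause (~A), A = 0.
From the singleton clause (D), D = 1.
From the singleton clause (F), F = 1.
From the singleton clause (B), B = 1.
But (~B) is also a unit clause — contradiction.
So every satisfying assignment has E = False.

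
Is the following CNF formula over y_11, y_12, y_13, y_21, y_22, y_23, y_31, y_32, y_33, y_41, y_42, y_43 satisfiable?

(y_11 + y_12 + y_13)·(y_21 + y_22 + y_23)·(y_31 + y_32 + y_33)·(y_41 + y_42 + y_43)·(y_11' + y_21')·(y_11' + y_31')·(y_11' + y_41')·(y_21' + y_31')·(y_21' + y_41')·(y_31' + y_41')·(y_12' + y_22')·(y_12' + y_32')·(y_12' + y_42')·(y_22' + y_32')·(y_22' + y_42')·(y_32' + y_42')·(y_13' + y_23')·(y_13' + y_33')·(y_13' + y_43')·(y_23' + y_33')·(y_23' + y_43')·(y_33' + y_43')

No, unsatisfiable

Branch on y_11: set y_11 = 0.
Branch on y_12: set y_12 = 1.
From the singleton clause (y_22'), y_22 = 0.
From the singleton clause (y_32'), y_32 = 0.
From the singleton clause (y_42'), y_42 = 0.
Branch on y_21: set y_21 = 1.
From the singleton clause (y_31'), y_31 = 0.
From the singleton clause (y_33), y_33 = 1.
From the singleton clause (y_41'), y_41 = 0.
From the singleton clause (y_43), y_43 = 1.
That conflicts with the unit clause (y_43').
Backtrack on y_21: now try y_21 = 0.
From the singleton clause (y_23), y_23 = 1.
From the singleton clause (y_13'), y_13 = 0.
From the singleton clause (y_33'), y_33 = 0.
From the singleton clause (y_31), y_31 = 1.
From the singleton clause (y_41'), y_41 = 0.
From the singleton clause (y_43), y_43 = 1.
That conflicts with the unit clause (y_43').
Neither y_21 = 1 nor y_21 = 0 works.
Backtrack on y_12: now try y_12 = 0.
From the singleton clause (y_13), y_13 = 1.
From the singleton clause (y_23'), y_23 = 0.
From the singleton clause (y_33'), y_33 = 0.
From the singleton clause (y_43'), y_43 = 0.
Branch on y_21: set y_21 = 1.
From the singleton clause (y_31'), y_31 = 0.
From the singleton clause (y_32), y_32 = 1.
From the singleton clause (y_41'), y_41 = 0.
From the singleton clause (y_42), y_42 = 1.
That conflicts with the unit clause (y_42').
Backtrack on y_21: now try y_21 = 0.
From the singleton clause (y_22), y_22 = 1.
From the singleton clause (y_32'), y_32 = 0.
From the singleton clause (y_31), y_31 = 1.
From the singleton clause (y_41'), y_41 = 0.
From the singleton clause (y_42), y_42 = 1.
That conflicts with the unit clause (y_42').
Neither y_21 = 1 nor y_21 = 0 works.
Neither y_12 = 1 nor y_12 = 0 works.
Backtrack on y_11: now try y_11 = 1.
From the singleton clause (y_21'), y_21 = 0.
From the singleton clause (y_31'), y_31 = 0.
From the singleton clause (y_41'), y_41 = 0.
Branch on y_22: set y_22 = 1.
From the singleton clause (y_12'), y_12 = 0.
From the singleton clause (y_32'), y_32 = 0.
From the singleton clause (y_33), y_33 = 1.
From the singleton clause (y_42'), y_42 = 0.
From the singleton clause (y_43), y_43 = 1.
That conflicts with the unit clause (y_43').
Backtrack on y_22: now try y_22 = 0.
From the singleton clause (y_23), y_23 = 1.
From the singleton clause (y_13'), y_13 = 0.
From the singleton clause (y_33'), y_33 = 0.
From the singleton clause (y_32), y_32 = 1.
From the singleton clause (y_12'), y_12 = 0.
From the singleton clause (y_42'), y_42 = 0.
From the singleton clause (y_43), y_43 = 1.
That conflicts with the unit clause (y_43').
Neither y_22 = 1 nor y_22 = 0 works.
Neither y_11 = 1 nor y_11 = 0 works.
No assignment satisfies every clause.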